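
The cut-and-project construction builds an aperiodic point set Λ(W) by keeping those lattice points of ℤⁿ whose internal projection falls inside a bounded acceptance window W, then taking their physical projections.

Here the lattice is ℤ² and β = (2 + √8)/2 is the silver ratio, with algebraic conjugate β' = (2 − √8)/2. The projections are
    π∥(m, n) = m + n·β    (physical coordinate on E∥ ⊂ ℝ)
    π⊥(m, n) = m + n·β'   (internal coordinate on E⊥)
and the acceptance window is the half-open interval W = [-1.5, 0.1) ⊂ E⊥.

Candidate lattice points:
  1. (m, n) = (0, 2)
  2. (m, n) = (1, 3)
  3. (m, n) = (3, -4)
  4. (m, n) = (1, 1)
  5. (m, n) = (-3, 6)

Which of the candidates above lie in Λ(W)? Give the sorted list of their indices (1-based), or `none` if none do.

Numerically β ≈ 2.41421 and β' = −1/β ≈ -0.41421.
candidate 1: (m,n)=(0,2) → π∥ = 0+2·β ≈ 4.82843, π⊥ = 0+2·β' ≈ -0.82843 ∈ [-1.5, 0.1) ⇒ IN Λ
candidate 2: (m,n)=(1,3) → π∥ = 1+3·β ≈ 8.24264, π⊥ = 1+3·β' ≈ -0.24264 ∈ [-1.5, 0.1) ⇒ IN Λ
candidate 3: (m,n)=(3,-4) → π∥ = 3-4·β ≈ -6.65685, π⊥ = 3-4·β' ≈ 4.65685 ∉ [-1.5, 0.1) ⇒ out
candidate 4: (m,n)=(1,1) → π∥ = 1+1·β ≈ 3.41421, π⊥ = 1+1·β' ≈ 0.58579 ∉ [-1.5, 0.1) ⇒ out
candidate 5: (m,n)=(-3,6) → π∥ = -3+6·β ≈ 11.48528, π⊥ = -3+6·β' ≈ -5.48528 ∉ [-1.5, 0.1) ⇒ out

1, 2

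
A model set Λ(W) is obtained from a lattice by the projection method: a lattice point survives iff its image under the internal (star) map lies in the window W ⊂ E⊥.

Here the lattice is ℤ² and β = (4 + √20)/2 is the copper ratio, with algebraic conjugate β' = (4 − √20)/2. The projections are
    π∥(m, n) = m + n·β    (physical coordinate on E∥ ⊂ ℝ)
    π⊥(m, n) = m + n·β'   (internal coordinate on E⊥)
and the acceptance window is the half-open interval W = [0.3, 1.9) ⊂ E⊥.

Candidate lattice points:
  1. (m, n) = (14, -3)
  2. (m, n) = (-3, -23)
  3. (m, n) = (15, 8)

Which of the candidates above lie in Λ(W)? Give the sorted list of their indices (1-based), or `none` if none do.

none

Numerically β ≈ 4.23607 and β' = −1/β ≈ -0.23607.
candidate 1: (m,n)=(14,-3) → π∥ = 14-3·β ≈ 1.29180, π⊥ = 14-3·β' ≈ 14.70820 ∉ [0.3, 1.9) ⇒ out
candidate 2: (m,n)=(-3,-23) → π∥ = -3-23·β ≈ -100.42956, π⊥ = -3-23·β' ≈ 2.42956 ∉ [0.3, 1.9) ⇒ out
candidate 3: (m,n)=(15,8) → π∥ = 15+8·β ≈ 48.88854, π⊥ = 15+8·β' ≈ 13.11146 ∉ [0.3, 1.9) ⇒ out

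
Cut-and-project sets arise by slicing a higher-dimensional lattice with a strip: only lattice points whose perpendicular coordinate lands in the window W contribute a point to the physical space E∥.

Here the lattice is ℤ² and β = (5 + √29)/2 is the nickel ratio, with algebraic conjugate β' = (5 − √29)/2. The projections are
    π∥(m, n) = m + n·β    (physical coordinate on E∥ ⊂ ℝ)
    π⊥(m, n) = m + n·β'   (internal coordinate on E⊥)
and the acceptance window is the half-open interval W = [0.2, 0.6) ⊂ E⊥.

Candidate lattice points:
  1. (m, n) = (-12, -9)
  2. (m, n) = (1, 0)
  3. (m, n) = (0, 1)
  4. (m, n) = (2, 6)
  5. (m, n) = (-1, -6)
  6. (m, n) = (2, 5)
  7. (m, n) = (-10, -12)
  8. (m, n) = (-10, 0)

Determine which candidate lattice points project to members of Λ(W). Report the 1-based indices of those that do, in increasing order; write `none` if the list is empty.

none

β' = (5−√29)/2 ≈ -0.192582.
#1 (-12,-9): internal coord -12 + (-9)·β' = -10.266758; -10.266758 ∉ [0.2, 0.6) → out
#2 (1,0): internal coord 1 + (0)·β' = +1.000000; +1.000000 ∉ [0.2, 0.6) → out
#3 (0,1): internal coord 0 + (1)·β' = -0.192582; -0.192582 ∉ [0.2, 0.6) → out
#4 (2,6): internal coord 2 + (6)·β' = +0.844506; +0.844506 ∉ [0.2, 0.6) → out
#5 (-1,-6): internal coord -1 + (-6)·β' = +0.155494; +0.155494 ∉ [0.2, 0.6) → out
#6 (2,5): internal coord 2 + (5)·β' = +1.037088; +1.037088 ∉ [0.2, 0.6) → out
#7 (-10,-12): internal coord -10 + (-12)·β' = -7.689011; -7.689011 ∉ [0.2, 0.6) → out
#8 (-10,0): internal coord -10 + (0)·β' = -10.000000; -10.000000 ∉ [0.2, 0.6) → out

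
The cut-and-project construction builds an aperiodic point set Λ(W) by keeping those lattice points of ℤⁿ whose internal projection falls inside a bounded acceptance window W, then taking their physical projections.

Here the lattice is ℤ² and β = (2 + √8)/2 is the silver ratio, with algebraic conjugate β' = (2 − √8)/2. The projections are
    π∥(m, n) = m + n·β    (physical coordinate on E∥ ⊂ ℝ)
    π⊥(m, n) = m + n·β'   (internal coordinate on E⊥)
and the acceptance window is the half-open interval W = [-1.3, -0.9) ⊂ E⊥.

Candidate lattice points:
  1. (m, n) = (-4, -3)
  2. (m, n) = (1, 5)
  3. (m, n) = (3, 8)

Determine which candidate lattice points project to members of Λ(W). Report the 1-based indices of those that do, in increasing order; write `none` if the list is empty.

Compute β' = (2−√8)/2 = -0.4142, so π⊥(m,n) = m -0.4142·n.
[1] lift (-4,-3): star map gives -2.7574; window check -1.3 ≤ -2.7574 < -0.9 is false → out
[2] lift (1,5): star map gives -1.0711; window check -1.3 ≤ -1.0711 < -0.9 is true → IN Λ
[3] lift (3,8): star map gives -0.3137; window check -1.3 ≤ -0.3137 < -0.9 is false → out

2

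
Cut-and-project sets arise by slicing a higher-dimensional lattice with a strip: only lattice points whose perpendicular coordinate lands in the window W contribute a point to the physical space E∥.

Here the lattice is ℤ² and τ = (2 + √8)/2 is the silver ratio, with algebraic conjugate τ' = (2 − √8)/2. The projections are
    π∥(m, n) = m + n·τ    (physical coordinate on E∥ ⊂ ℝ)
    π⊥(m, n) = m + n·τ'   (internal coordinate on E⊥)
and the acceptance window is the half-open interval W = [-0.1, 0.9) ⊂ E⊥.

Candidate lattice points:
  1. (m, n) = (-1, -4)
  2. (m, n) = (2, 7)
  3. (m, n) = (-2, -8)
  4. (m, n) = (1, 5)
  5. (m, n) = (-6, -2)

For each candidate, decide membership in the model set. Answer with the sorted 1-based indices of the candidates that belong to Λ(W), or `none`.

Numerically τ ≈ 2.414214 and τ' = −1/τ ≈ -0.414214.
candidate 1: (m,n)=(-1,-4) → π∥ = -1-4·τ ≈ -10.656854, π⊥ = -1-4·τ' ≈ 0.656854 ∈ [-0.1, 0.9) ⇒ IN Λ
candidate 2: (m,n)=(2,7) → π∥ = 2+7·τ ≈ 18.899495, π⊥ = 2+7·τ' ≈ -0.899495 ∉ [-0.1, 0.9) ⇒ out
candidate 3: (m,n)=(-2,-8) → π∥ = -2-8·τ ≈ -21.313708, π⊥ = -2-8·τ' ≈ 1.313708 ∉ [-0.1, 0.9) ⇒ out
candidate 4: (m,n)=(1,5) → π∥ = 1+5·τ ≈ 13.071068, π⊥ = 1+5·τ' ≈ -1.071068 ∉ [-0.1, 0.9) ⇒ out
candidate 5: (m,n)=(-6,-2) → π∥ = -6-2·τ ≈ -10.828427, π⊥ = -6-2·τ' ≈ -5.171573 ∉ [-0.1, 0.9) ⇒ out

1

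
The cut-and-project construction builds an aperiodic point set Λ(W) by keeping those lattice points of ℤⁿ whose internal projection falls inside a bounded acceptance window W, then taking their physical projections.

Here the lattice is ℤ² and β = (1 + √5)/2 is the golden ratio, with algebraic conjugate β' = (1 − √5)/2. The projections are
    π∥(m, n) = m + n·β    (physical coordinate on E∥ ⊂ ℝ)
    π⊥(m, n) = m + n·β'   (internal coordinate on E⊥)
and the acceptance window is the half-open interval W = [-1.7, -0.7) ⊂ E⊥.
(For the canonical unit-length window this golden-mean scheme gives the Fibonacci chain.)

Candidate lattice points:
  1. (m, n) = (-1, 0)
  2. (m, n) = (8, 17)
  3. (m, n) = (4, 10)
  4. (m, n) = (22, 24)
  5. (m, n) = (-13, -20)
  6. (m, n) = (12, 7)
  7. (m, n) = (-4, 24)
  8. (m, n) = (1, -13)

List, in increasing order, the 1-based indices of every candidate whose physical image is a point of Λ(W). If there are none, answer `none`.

1

Numerically β ≈ 1.6180 and β' = −1/β ≈ -0.6180.
#1 (-1,0): internal coord -1 + (0)·β' = -1.0000; -1.0000 ∈ [-1.7, -0.7) → IN Λ
#2 (8,17): internal coord 8 + (17)·β' = -2.5066; -2.5066 ∉ [-1.7, -0.7) → out
#3 (4,10): internal coord 4 + (10)·β' = -2.1803; -2.1803 ∉ [-1.7, -0.7) → out
#4 (22,24): internal coord 22 + (24)·β' = +7.1672; +7.1672 ∉ [-1.7, -0.7) → out
#5 (-13,-20): internal coord -13 + (-20)·β' = -0.6393; -0.6393 ∉ [-1.7, -0.7) → out
#6 (12,7): internal coord 12 + (7)·β' = +7.6738; +7.6738 ∉ [-1.7, -0.7) → out
#7 (-4,24): internal coord -4 + (24)·β' = -18.8328; -18.8328 ∉ [-1.7, -0.7) → out
#8 (1,-13): internal coord 1 + (-13)·β' = +9.0344; +9.0344 ∉ [-1.7, -0.7) → out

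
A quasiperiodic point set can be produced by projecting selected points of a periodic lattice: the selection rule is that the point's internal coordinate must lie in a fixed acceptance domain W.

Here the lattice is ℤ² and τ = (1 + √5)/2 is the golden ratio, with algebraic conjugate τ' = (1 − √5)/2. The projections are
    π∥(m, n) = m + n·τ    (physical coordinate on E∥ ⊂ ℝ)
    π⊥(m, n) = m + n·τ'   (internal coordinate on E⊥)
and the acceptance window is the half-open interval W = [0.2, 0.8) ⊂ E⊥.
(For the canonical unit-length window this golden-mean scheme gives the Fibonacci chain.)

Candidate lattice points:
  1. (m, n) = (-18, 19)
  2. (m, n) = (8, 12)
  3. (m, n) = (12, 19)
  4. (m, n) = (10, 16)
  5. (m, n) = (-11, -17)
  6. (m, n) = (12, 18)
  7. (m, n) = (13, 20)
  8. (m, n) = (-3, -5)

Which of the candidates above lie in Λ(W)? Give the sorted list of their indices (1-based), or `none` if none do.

τ' = (1−√5)/2 ≈ -0.61803.
#1 (-18,19): internal coord -18 + (19)·τ' = -29.74265; -29.74265 ∉ [0.2, 0.8) → out
#2 (8,12): internal coord 8 + (12)·τ' = +0.58359; +0.58359 ∈ [0.2, 0.8) → IN Λ
#3 (12,19): internal coord 12 + (19)·τ' = +0.25735; +0.25735 ∈ [0.2, 0.8) → IN Λ
#4 (10,16): internal coord 10 + (16)·τ' = +0.11146; +0.11146 ∉ [0.2, 0.8) → out
#5 (-11,-17): internal coord -11 + (-17)·τ' = -0.49342; -0.49342 ∉ [0.2, 0.8) → out
#6 (12,18): internal coord 12 + (18)·τ' = +0.87539; +0.87539 ∉ [0.2, 0.8) → out
#7 (13,20): internal coord 13 + (20)·τ' = +0.63932; +0.63932 ∈ [0.2, 0.8) → IN Λ
#8 (-3,-5): internal coord -3 + (-5)·τ' = +0.09017; +0.09017 ∉ [0.2, 0.8) → out

2, 3, 7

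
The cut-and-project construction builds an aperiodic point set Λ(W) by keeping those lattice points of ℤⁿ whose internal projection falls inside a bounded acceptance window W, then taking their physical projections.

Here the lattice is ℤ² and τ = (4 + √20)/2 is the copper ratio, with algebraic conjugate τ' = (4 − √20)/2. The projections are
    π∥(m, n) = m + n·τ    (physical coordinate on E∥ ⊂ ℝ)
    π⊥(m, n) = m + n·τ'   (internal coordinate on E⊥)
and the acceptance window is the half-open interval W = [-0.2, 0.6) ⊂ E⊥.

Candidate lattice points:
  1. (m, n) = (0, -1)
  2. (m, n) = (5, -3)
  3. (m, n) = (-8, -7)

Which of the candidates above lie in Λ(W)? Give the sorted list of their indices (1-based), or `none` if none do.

1

τ' = (4−√20)/2 ≈ -0.2361.
candidate 1: (m,n)=(0,-1) → π∥ = 0-1·τ ≈ -4.2361, π⊥ = 0-1·τ' ≈ 0.2361 ∈ [-0.2, 0.6) ⇒ IN Λ
candidate 2: (m,n)=(5,-3) → π∥ = 5-3·τ ≈ -7.7082, π⊥ = 5-3·τ' ≈ 5.7082 ∉ [-0.2, 0.6) ⇒ out
candidate 3: (m,n)=(-8,-7) → π∥ = -8-7·τ ≈ -37.6525, π⊥ = -8-7·τ' ≈ -6.3475 ∉ [-0.2, 0.6) ⇒ out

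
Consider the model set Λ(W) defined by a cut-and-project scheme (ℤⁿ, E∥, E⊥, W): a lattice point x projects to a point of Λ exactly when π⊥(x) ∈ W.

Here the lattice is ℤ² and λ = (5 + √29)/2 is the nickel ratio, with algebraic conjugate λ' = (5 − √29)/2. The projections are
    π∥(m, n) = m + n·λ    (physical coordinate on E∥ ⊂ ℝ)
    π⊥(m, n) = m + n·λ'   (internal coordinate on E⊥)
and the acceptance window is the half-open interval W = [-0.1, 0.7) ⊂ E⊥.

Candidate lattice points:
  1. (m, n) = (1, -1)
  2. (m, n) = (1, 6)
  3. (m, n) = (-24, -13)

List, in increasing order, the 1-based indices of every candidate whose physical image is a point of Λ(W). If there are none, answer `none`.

none

Numerically λ ≈ 5.1926 and λ' = −1/λ ≈ -0.1926.
[1] lift (1,-1): star map gives 1.1926; window check -0.1 ≤ 1.1926 < 0.7 is false → out
[2] lift (1,6): star map gives -0.1555; window check -0.1 ≤ -0.1555 < 0.7 is false → out
[3] lift (-24,-13): star map gives -21.4964; window check -0.1 ≤ -21.4964 < 0.7 is false → out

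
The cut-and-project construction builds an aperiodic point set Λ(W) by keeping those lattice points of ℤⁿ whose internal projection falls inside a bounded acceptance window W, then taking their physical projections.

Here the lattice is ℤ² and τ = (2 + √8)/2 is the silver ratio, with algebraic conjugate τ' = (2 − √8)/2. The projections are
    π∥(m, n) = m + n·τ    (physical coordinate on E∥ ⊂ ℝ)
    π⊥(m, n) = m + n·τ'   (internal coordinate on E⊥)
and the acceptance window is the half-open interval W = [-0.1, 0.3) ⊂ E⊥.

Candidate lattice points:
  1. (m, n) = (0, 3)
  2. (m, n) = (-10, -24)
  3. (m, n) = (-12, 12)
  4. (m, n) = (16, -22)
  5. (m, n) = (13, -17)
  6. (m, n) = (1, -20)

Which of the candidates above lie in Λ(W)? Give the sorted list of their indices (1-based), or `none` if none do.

2

τ' = (2−√8)/2 ≈ -0.41421.
#1 (0,3): internal coord 0 + (3)·τ' = -1.24264; -1.24264 ∉ [-0.1, 0.3) → out
#2 (-10,-24): internal coord -10 + (-24)·τ' = -0.05887; -0.05887 ∈ [-0.1, 0.3) → IN Λ
#3 (-12,12): internal coord -12 + (12)·τ' = -16.97056; -16.97056 ∉ [-0.1, 0.3) → out
#4 (16,-22): internal coord 16 + (-22)·τ' = +25.11270; +25.11270 ∉ [-0.1, 0.3) → out
#5 (13,-17): internal coord 13 + (-17)·τ' = +20.04163; +20.04163 ∉ [-0.1, 0.3) → out
#6 (1,-20): internal coord 1 + (-20)·τ' = +9.28427; +9.28427 ∉ [-0.1, 0.3) → out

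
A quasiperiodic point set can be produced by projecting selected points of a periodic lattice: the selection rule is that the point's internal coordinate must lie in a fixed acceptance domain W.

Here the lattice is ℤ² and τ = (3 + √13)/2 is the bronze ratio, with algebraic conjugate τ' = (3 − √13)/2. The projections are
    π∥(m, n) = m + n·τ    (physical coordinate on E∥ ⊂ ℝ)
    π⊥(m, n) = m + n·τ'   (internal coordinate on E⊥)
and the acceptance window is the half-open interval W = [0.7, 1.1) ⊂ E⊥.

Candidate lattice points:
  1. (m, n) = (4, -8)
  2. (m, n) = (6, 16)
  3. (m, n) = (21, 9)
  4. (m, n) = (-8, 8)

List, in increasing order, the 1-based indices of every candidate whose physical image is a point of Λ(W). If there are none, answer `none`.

none

τ' = (3−√13)/2 ≈ -0.3028.
#1 (4,-8): internal coord 4 + (-8)·τ' = +6.4222; +6.4222 ∉ [0.7, 1.1) → out
#2 (6,16): internal coord 6 + (16)·τ' = +1.1556; +1.1556 ∉ [0.7, 1.1) → out
#3 (21,9): internal coord 21 + (9)·τ' = +18.2750; +18.2750 ∉ [0.7, 1.1) → out
#4 (-8,8): internal coord -8 + (8)·τ' = -10.4222; -10.4222 ∉ [0.7, 1.1) → out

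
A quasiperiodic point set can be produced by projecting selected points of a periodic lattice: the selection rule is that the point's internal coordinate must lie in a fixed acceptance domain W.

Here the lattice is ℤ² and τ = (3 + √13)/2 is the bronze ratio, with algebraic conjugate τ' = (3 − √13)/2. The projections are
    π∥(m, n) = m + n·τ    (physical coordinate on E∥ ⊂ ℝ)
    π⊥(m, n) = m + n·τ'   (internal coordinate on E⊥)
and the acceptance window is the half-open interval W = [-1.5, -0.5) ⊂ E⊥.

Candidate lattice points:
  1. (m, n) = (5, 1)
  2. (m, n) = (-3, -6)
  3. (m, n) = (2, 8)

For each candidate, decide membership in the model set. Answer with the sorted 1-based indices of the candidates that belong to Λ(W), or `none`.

Compute τ' = (3−√13)/2 = -0.302776, so π⊥(m,n) = m -0.302776·n.
[1] lift (5,1): star map gives 4.697224; window check -1.5 ≤ 4.697224 < -0.5 is false → out
[2] lift (-3,-6): star map gives -1.183346; window check -1.5 ≤ -1.183346 < -0.5 is true → IN Λ
[3] lift (2,8): star map gives -0.422205; window check -1.5 ≤ -0.422205 < -0.5 is false → out

2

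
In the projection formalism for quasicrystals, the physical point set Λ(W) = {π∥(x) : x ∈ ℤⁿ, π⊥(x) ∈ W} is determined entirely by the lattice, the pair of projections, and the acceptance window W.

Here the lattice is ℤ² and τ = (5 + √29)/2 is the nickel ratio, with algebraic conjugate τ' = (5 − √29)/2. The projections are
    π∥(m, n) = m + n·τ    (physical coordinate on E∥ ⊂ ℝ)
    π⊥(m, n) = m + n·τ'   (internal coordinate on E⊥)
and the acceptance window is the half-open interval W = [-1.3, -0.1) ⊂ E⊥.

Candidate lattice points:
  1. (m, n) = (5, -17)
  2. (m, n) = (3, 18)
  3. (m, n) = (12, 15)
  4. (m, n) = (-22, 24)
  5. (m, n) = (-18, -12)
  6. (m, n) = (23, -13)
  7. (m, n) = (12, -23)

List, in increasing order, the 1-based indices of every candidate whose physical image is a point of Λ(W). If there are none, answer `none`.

τ' = (5−√29)/2 ≈ -0.192582.
candidate 1: (m,n)=(5,-17) → π∥ = 5-17·τ ≈ -83.273901, π⊥ = 5-17·τ' ≈ 8.273901 ∉ [-1.3, -0.1) ⇒ out
candidate 2: (m,n)=(3,18) → π∥ = 3+18·τ ≈ 96.466483, π⊥ = 3+18·τ' ≈ -0.466483 ∈ [-1.3, -0.1) ⇒ IN Λ
candidate 3: (m,n)=(12,15) → π∥ = 12+15·τ ≈ 89.888736, π⊥ = 12+15·τ' ≈ 9.111264 ∉ [-1.3, -0.1) ⇒ out
candidate 4: (m,n)=(-22,24) → π∥ = -22+24·τ ≈ 102.621978, π⊥ = -22+24·τ' ≈ -26.621978 ∉ [-1.3, -0.1) ⇒ out
candidate 5: (m,n)=(-18,-12) → π∥ = -18-12·τ ≈ -80.310989, π⊥ = -18-12·τ' ≈ -15.689011 ∉ [-1.3, -0.1) ⇒ out
candidate 6: (m,n)=(23,-13) → π∥ = 23-13·τ ≈ -44.503571, π⊥ = 23-13·τ' ≈ 25.503571 ∉ [-1.3, -0.1) ⇒ out
candidate 7: (m,n)=(12,-23) → π∥ = 12-23·τ ≈ -107.429395, π⊥ = 12-23·τ' ≈ 16.429395 ∉ [-1.3, -0.1) ⇒ out

2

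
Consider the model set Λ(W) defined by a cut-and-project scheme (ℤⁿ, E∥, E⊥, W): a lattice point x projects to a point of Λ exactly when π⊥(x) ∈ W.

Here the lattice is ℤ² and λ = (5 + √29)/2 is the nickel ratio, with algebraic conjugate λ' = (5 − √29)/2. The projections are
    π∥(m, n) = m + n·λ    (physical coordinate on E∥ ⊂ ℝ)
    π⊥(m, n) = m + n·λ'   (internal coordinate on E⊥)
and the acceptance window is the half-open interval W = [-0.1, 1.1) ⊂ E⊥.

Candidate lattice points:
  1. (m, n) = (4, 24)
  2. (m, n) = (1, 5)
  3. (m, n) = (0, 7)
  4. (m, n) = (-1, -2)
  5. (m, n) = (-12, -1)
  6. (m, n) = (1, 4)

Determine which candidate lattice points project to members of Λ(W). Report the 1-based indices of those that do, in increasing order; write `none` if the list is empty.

Numerically λ ≈ 5.19258 and λ' = −1/λ ≈ -0.19258.
[1] lift (4,24): star map gives -0.62198; window check -0.1 ≤ -0.62198 < 1.1 is false → out
[2] lift (1,5): star map gives 0.03709; window check -0.1 ≤ 0.03709 < 1.1 is true → IN Λ
[3] lift (0,7): star map gives -1.34808; window check -0.1 ≤ -1.34808 < 1.1 is false → out
[4] lift (-1,-2): star map gives -0.61484; window check -0.1 ≤ -0.61484 < 1.1 is false → out
[5] lift (-12,-1): star map gives -11.80742; window check -0.1 ≤ -11.80742 < 1.1 is false → out
[6] lift (1,4): star map gives 0.22967; window check -0.1 ≤ 0.22967 < 1.1 is true → IN Λ

2, 6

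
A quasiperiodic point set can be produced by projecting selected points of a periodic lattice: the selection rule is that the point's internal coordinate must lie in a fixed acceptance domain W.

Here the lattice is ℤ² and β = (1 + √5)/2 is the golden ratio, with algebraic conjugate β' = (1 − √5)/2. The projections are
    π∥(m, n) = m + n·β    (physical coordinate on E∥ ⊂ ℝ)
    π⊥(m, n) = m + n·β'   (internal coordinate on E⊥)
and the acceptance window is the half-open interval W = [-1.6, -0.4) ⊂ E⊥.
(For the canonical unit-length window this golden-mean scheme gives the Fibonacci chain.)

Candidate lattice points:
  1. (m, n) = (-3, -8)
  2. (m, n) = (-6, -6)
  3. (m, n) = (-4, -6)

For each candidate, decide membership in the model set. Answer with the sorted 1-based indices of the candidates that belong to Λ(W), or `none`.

Numerically β ≈ 1.6180 and β' = −1/β ≈ -0.6180.
#1 (-3,-8): internal coord -3 + (-8)·β' = +1.9443; +1.9443 ∉ [-1.6, -0.4) → out
#2 (-6,-6): internal coord -6 + (-6)·β' = -2.2918; -2.2918 ∉ [-1.6, -0.4) → out
#3 (-4,-6): internal coord -4 + (-6)·β' = -0.2918; -0.2918 ∉ [-1.6, -0.4) → out

none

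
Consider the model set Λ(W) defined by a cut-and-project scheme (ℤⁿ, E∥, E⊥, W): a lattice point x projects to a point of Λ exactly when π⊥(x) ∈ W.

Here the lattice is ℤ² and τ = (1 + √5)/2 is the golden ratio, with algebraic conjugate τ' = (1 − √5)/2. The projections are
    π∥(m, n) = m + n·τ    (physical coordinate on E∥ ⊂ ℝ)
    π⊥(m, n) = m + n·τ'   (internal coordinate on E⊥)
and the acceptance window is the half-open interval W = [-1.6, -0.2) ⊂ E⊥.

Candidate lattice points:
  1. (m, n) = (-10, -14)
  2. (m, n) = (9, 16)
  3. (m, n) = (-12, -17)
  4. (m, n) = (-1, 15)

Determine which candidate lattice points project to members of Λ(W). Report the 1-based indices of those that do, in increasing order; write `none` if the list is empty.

1, 2, 3

Numerically τ ≈ 1.6180 and τ' = −1/τ ≈ -0.6180.
[1] lift (-10,-14): star map gives -1.3475; window check -1.6 ≤ -1.3475 < -0.2 is true → IN Λ
[2] lift (9,16): star map gives -0.8885; window check -1.6 ≤ -0.8885 < -0.2 is true → IN Λ
[3] lift (-12,-17): star map gives -1.4934; window check -1.6 ≤ -1.4934 < -0.2 is true → IN Λ
[4] lift (-1,15): star map gives -10.2705; window check -1.6 ≤ -10.2705 < -0.2 is false → out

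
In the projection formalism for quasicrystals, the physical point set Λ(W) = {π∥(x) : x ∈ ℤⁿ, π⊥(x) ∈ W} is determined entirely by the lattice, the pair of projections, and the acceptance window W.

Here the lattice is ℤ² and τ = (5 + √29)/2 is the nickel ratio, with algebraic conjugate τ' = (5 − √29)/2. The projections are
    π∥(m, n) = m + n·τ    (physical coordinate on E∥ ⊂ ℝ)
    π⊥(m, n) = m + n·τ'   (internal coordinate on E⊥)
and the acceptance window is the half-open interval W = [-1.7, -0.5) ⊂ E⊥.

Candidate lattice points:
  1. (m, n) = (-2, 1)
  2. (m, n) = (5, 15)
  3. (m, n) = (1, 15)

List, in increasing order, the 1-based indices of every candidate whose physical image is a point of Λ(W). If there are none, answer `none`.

Numerically τ ≈ 5.19258 and τ' = −1/τ ≈ -0.19258.
[1] lift (-2,1): star map gives -2.19258; window check -1.7 ≤ -2.19258 < -0.5 is false → out
[2] lift (5,15): star map gives 2.11126; window check -1.7 ≤ 2.11126 < -0.5 is false → out
[3] lift (1,15): star map gives -1.88874; window check -1.7 ≤ -1.88874 < -0.5 is false → out

none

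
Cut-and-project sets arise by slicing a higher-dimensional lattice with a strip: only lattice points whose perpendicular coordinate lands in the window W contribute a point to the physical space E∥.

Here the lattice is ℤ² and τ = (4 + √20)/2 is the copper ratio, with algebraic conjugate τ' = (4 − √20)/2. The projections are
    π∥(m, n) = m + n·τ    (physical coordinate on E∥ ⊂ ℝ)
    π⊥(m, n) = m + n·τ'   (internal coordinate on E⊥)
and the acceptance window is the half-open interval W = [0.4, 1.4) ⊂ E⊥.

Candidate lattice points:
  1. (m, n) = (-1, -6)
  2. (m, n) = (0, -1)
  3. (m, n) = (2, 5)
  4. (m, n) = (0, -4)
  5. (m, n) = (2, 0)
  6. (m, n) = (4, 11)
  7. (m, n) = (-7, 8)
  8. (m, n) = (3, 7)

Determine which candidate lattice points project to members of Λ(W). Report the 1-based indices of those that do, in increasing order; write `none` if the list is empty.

Compute τ' = (4−√20)/2 = -0.23607, so π⊥(m,n) = m -0.23607·n.
#1 (-1,-6): internal coord -1 + (-6)·τ' = +0.41641; +0.41641 ∈ [0.4, 1.4) → IN Λ
#2 (0,-1): internal coord 0 + (-1)·τ' = +0.23607; +0.23607 ∉ [0.4, 1.4) → out
#3 (2,5): internal coord 2 + (5)·τ' = +0.81966; +0.81966 ∈ [0.4, 1.4) → IN Λ
#4 (0,-4): internal coord 0 + (-4)·τ' = +0.94427; +0.94427 ∈ [0.4, 1.4) → IN Λ
#5 (2,0): internal coord 2 + (0)·τ' = +2.00000; +2.00000 ∉ [0.4, 1.4) → out
#6 (4,11): internal coord 4 + (11)·τ' = +1.40325; +1.40325 ∉ [0.4, 1.4) → out
#7 (-7,8): internal coord -7 + (8)·τ' = -8.88854; -8.88854 ∉ [0.4, 1.4) → out
#8 (3,7): internal coord 3 + (7)·τ' = +1.34752; +1.34752 ∈ [0.4, 1.4) → IN Λ

1, 3, 4, 8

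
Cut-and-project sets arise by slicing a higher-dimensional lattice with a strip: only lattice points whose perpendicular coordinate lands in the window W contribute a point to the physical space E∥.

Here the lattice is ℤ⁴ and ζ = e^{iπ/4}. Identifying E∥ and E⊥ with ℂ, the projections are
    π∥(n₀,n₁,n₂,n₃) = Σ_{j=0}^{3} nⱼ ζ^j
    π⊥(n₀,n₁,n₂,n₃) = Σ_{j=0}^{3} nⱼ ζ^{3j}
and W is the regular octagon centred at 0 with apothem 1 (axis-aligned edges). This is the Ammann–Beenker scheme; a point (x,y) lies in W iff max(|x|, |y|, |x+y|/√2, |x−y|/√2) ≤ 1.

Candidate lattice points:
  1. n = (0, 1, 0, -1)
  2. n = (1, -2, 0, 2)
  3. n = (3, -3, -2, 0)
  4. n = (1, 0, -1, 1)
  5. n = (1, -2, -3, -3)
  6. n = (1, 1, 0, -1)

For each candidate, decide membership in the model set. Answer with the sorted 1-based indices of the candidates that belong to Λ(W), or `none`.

5, 6

With ζ = e^{iπ/4} the internal vectors are ζ^0,ζ^3,ζ^6,ζ^9.
candidate 1: n = (0, 1, 0, -1) → π⊥ ≈ (-1.414214, +0.000000); max(|x|,|y|,|x±y|/√2) = 1.414214 > 1 ⇒ ∉ W
candidate 2: n = (1, -2, 0, 2) → π⊥ ≈ (+3.828427, +0.000000); max(|x|,|y|,|x±y|/√2) = 3.828427 > 1 ⇒ ∉ W
candidate 3: n = (3, -3, -2, 0) → π⊥ ≈ (+5.121320, -0.121320); max(|x|,|y|,|x±y|/√2) = 5.121320 > 1 ⇒ ∉ W
candidate 4: n = (1, 0, -1, 1) → π⊥ ≈ (+1.707107, +1.707107); max(|x|,|y|,|x±y|/√2) = 2.414214 > 1 ⇒ ∉ W
candidate 5: n = (1, -2, -3, -3) → π⊥ ≈ (+0.292893, -0.535534); max(|x|,|y|,|x±y|/√2) = 0.585786 ≤ 1 ⇒ ∈ W
candidate 6: n = (1, 1, 0, -1) → π⊥ ≈ (-0.414214, +0.000000); max(|x|,|y|,|x±y|/√2) = 0.414214 ≤ 1 ⇒ ∈ W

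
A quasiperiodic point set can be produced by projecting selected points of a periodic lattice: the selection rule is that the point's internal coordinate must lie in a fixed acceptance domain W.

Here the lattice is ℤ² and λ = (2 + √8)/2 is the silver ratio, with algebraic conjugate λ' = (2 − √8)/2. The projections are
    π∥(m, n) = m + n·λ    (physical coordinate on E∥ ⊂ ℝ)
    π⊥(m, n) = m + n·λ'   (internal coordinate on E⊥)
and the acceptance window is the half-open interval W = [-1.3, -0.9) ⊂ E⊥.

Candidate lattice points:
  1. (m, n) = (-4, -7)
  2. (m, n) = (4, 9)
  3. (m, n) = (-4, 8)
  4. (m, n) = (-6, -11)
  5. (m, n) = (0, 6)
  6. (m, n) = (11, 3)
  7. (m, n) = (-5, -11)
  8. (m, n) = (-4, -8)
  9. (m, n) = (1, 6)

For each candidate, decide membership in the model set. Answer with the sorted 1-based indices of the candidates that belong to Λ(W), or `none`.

1

λ' = (2−√8)/2 ≈ -0.414214.
candidate 1: (m,n)=(-4,-7) → π∥ = -4-7·λ ≈ -20.899495, π⊥ = -4-7·λ' ≈ -1.100505 ∈ [-1.3, -0.9) ⇒ IN Λ
candidate 2: (m,n)=(4,9) → π∥ = 4+9·λ ≈ 25.727922, π⊥ = 4+9·λ' ≈ 0.272078 ∉ [-1.3, -0.9) ⇒ out
candidate 3: (m,n)=(-4,8) → π∥ = -4+8·λ ≈ 15.313708, π⊥ = -4+8·λ' ≈ -7.313708 ∉ [-1.3, -0.9) ⇒ out
candidate 4: (m,n)=(-6,-11) → π∥ = -6-11·λ ≈ -32.556349, π⊥ = -6-11·λ' ≈ -1.443651 ∉ [-1.3, -0.9) ⇒ out
candidate 5: (m,n)=(0,6) → π∥ = 0+6·λ ≈ 14.485281, π⊥ = 0+6·λ' ≈ -2.485281 ∉ [-1.3, -0.9) ⇒ out
candidate 6: (m,n)=(11,3) → π∥ = 11+3·λ ≈ 18.242641, π⊥ = 11+3·λ' ≈ 9.757359 ∉ [-1.3, -0.9) ⇒ out
candidate 7: (m,n)=(-5,-11) → π∥ = -5-11·λ ≈ -31.556349, π⊥ = -5-11·λ' ≈ -0.443651 ∉ [-1.3, -0.9) ⇒ out
candidate 8: (m,n)=(-4,-8) → π∥ = -4-8·λ ≈ -23.313708, π⊥ = -4-8·λ' ≈ -0.686292 ∉ [-1.3, -0.9) ⇒ out
candidate 9: (m,n)=(1,6) → π∥ = 1+6·λ ≈ 15.485281, π⊥ = 1+6·λ' ≈ -1.485281 ∉ [-1.3, -0.9) ⇒ out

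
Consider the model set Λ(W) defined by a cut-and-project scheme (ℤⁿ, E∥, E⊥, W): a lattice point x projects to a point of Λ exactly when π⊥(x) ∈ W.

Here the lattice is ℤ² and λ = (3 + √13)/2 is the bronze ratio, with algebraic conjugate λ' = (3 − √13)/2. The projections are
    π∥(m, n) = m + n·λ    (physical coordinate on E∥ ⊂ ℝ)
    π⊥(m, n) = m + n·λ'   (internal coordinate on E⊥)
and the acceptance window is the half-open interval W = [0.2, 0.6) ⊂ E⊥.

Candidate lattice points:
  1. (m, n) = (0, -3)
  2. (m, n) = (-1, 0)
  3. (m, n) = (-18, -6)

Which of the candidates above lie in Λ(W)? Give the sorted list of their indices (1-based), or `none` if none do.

Numerically λ ≈ 3.3028 and λ' = −1/λ ≈ -0.3028.
#1 (0,-3): internal coord 0 + (-3)·λ' = +0.9083; +0.9083 ∉ [0.2, 0.6) → out
#2 (-1,0): internal coord -1 + (0)·λ' = -1.0000; -1.0000 ∉ [0.2, 0.6) → out
#3 (-18,-6): internal coord -18 + (-6)·λ' = -16.1833; -16.1833 ∉ [0.2, 0.6) → out

none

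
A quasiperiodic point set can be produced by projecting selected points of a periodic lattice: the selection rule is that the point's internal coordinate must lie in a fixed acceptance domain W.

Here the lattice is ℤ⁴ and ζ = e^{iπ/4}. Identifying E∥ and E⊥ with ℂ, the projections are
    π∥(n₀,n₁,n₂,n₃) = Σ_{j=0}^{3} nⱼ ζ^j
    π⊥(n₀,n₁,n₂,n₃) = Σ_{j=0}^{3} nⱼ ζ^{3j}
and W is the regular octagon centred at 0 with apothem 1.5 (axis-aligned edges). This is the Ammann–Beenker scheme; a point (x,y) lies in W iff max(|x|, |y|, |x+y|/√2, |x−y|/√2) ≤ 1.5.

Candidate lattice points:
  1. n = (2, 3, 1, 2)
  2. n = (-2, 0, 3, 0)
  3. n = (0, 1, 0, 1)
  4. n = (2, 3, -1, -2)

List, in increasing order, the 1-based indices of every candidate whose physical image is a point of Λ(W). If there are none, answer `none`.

Internal map: ζ^{3j} for j=0..3 gives (1,0), (−√2/2,√2/2), (0,−1), (√2/2,√2/2).
candidate 1: n = (2, 3, 1, 2) → π⊥ ≈ (+1.292893, +2.535534); max(|x|,|y|,|x±y|/√2) = 2.707107 > 1.5 ⇒ ∉ W
candidate 2: n = (-2, 0, 3, 0) → π⊥ ≈ (-2.000000, -3.000000); max(|x|,|y|,|x±y|/√2) = 3.535534 > 1.5 ⇒ ∉ W
candidate 3: n = (0, 1, 0, 1) → π⊥ ≈ (+0.000000, +1.414214); max(|x|,|y|,|x±y|/√2) = 1.414214 ≤ 1.5 ⇒ ∈ W
candidate 4: n = (2, 3, -1, -2) → π⊥ ≈ (-1.535534, +1.707107); max(|x|,|y|,|x±y|/√2) = 2.292893 > 1.5 ⇒ ∉ W

3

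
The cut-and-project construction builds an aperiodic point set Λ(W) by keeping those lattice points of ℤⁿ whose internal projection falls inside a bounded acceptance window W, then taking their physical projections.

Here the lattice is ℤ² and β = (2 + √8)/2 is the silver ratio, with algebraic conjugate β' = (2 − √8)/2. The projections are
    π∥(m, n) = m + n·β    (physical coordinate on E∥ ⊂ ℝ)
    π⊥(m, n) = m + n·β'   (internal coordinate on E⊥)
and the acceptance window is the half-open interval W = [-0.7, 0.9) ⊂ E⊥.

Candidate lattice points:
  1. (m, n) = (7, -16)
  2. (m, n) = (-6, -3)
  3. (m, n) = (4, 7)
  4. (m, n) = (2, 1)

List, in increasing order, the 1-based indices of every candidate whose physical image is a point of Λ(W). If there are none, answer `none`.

none

β' = (2−√8)/2 ≈ -0.41421.
[1] lift (7,-16): star map gives 13.62742; window check -0.7 ≤ 13.62742 < 0.9 is false → out
[2] lift (-6,-3): star map gives -4.75736; window check -0.7 ≤ -4.75736 < 0.9 is false → out
[3] lift (4,7): star map gives 1.10051; window check -0.7 ≤ 1.10051 < 0.9 is false → out
[4] lift (2,1): star map gives 1.58579; window check -0.7 ≤ 1.58579 < 0.9 is false → out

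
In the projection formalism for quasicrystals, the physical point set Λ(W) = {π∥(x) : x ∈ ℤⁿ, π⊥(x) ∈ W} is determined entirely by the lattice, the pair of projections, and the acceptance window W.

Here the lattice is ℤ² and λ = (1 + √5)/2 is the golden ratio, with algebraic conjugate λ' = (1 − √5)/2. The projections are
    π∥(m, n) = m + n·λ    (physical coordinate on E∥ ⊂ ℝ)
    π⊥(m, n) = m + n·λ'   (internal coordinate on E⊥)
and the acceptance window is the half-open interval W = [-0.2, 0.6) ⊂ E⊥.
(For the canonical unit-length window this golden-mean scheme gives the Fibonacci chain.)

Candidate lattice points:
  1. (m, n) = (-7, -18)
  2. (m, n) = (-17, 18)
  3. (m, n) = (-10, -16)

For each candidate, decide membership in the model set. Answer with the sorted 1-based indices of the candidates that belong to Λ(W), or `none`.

3

λ' = (1−√5)/2 ≈ -0.618034.
#1 (-7,-18): internal coord -7 + (-18)·λ' = +4.124612; +4.124612 ∉ [-0.2, 0.6) → out
#2 (-17,18): internal coord -17 + (18)·λ' = -28.124612; -28.124612 ∉ [-0.2, 0.6) → out
#3 (-10,-16): internal coord -10 + (-16)·λ' = -0.111456; -0.111456 ∈ [-0.2, 0.6) → IN Λ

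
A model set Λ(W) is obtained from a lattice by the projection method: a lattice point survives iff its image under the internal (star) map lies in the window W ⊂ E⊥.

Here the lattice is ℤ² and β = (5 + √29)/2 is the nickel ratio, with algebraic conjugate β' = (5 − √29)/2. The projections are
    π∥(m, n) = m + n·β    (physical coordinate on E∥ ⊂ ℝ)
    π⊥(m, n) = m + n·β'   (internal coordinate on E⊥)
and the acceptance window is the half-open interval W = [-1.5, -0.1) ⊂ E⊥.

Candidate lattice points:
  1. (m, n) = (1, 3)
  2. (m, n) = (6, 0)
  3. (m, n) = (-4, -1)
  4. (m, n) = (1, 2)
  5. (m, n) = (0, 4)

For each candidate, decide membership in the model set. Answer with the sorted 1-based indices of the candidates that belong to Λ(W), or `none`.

5

Numerically β ≈ 5.1926 and β' = −1/β ≈ -0.1926.
candidate 1: (m,n)=(1,3) → π∥ = 1+3·β ≈ 16.5777, π⊥ = 1+3·β' ≈ 0.4223 ∉ [-1.5, -0.1) ⇒ out
candidate 2: (m,n)=(6,0) → π∥ = 6+0·β ≈ 6.0000, π⊥ = 6+0·β' ≈ 6.0000 ∉ [-1.5, -0.1) ⇒ out
candidate 3: (m,n)=(-4,-1) → π∥ = -4-1·β ≈ -9.1926, π⊥ = -4-1·β' ≈ -3.8074 ∉ [-1.5, -0.1) ⇒ out
candidate 4: (m,n)=(1,2) → π∥ = 1+2·β ≈ 11.3852, π⊥ = 1+2·β' ≈ 0.6148 ∉ [-1.5, -0.1) ⇒ out
candidate 5: (m,n)=(0,4) → π∥ = 0+4·β ≈ 20.7703, π⊥ = 0+4·β' ≈ -0.7703 ∈ [-1.5, -0.1) ⇒ IN Λ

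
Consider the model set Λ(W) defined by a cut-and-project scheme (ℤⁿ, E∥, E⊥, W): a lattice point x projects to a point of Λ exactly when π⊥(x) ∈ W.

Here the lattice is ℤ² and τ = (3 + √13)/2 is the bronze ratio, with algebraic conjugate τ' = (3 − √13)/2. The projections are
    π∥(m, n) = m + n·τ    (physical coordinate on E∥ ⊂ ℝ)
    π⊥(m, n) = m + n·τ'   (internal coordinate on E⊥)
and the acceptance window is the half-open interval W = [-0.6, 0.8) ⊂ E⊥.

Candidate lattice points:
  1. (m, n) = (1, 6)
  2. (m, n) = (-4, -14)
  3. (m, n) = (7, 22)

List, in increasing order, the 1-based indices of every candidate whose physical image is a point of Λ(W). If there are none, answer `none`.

Compute τ' = (3−√13)/2 = -0.3028, so π⊥(m,n) = m -0.3028·n.
#1 (1,6): internal coord 1 + (6)·τ' = -0.8167; -0.8167 ∉ [-0.6, 0.8) → out
#2 (-4,-14): internal coord -4 + (-14)·τ' = +0.2389; +0.2389 ∈ [-0.6, 0.8) → IN Λ
#3 (7,22): internal coord 7 + (22)·τ' = +0.3389; +0.3389 ∈ [-0.6, 0.8) → IN Λ

2, 3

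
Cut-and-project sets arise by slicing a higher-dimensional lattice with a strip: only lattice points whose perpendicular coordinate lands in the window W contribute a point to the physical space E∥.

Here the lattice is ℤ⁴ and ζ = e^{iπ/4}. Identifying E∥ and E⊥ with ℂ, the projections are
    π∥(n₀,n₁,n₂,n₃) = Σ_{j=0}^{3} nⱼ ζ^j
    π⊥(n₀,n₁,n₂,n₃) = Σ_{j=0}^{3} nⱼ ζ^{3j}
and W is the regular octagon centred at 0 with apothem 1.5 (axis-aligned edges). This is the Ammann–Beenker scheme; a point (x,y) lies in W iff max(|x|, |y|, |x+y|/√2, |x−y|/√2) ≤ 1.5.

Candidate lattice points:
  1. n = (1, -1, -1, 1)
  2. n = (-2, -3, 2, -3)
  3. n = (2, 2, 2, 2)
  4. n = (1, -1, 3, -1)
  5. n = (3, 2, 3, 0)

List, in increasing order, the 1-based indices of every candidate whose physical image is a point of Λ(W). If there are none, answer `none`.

none

Internal map: ζ^{3j} for j=0..3 gives (1,0), (−√2/2,√2/2), (0,−1), (√2/2,√2/2).
#1 (1, -1, -1, 1): internal (2.4142, 1.0000); octagon support 2.4142 vs apothem 1.5 → ∉ W
#2 (-2, -3, 2, -3): internal (-2.0000, -6.2426); octagon support 6.2426 vs apothem 1.5 → ∉ W
#3 (2, 2, 2, 2): internal (2.0000, 0.8284); octagon support 2.0000 vs apothem 1.5 → ∉ W
#4 (1, -1, 3, -1): internal (1.0000, -4.4142); octagon support 4.4142 vs apothem 1.5 → ∉ W
#5 (3, 2, 3, 0): internal (1.5858, -1.5858); octagon support 2.2426 vs apothem 1.5 → ∉ W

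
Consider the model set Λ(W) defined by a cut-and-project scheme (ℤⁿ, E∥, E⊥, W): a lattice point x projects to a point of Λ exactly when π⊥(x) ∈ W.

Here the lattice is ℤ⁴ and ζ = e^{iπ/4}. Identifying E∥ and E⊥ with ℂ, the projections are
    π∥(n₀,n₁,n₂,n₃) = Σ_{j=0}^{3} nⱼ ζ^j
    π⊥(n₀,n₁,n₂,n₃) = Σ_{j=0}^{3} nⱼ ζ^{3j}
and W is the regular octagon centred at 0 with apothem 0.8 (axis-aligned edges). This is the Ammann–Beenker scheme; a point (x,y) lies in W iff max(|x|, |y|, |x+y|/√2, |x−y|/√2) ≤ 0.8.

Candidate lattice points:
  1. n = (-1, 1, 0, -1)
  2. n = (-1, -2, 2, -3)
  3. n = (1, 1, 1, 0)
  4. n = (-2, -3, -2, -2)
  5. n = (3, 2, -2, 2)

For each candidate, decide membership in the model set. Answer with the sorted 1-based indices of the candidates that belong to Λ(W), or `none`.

3

With ζ = e^{iπ/4} the internal vectors are ζ^0,ζ^3,ζ^6,ζ^9.
candidate 1: n = (-1, 1, 0, -1) → π⊥ ≈ (-2.4142, +0.0000); max(|x|,|y|,|x±y|/√2) = 2.4142 > 0.8 ⇒ ∉ W
candidate 2: n = (-1, -2, 2, -3) → π⊥ ≈ (-1.7071, -5.5355); max(|x|,|y|,|x±y|/√2) = 5.5355 > 0.8 ⇒ ∉ W
candidate 3: n = (1, 1, 1, 0) → π⊥ ≈ (+0.2929, -0.2929); max(|x|,|y|,|x±y|/√2) = 0.4142 ≤ 0.8 ⇒ ∈ W
candidate 4: n = (-2, -3, -2, -2) → π⊥ ≈ (-1.2929, -1.5355); max(|x|,|y|,|x±y|/√2) = 2.0000 > 0.8 ⇒ ∉ W
candidate 5: n = (3, 2, -2, 2) → π⊥ ≈ (+3.0000, +4.8284); max(|x|,|y|,|x±y|/√2) = 5.5355 > 0.8 ⇒ ∉ W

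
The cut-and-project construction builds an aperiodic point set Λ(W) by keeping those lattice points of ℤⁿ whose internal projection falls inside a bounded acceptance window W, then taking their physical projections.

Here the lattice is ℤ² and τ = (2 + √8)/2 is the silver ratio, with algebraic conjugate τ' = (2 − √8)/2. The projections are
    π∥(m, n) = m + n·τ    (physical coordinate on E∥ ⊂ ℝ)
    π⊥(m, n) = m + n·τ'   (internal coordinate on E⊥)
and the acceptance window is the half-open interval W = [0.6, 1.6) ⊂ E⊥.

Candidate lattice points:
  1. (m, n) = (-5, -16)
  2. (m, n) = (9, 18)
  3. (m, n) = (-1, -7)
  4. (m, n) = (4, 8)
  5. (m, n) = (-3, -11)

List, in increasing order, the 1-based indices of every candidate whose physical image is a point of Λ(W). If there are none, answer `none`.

Compute τ' = (2−√8)/2 = -0.41421, so π⊥(m,n) = m -0.41421·n.
#1 (-5,-16): internal coord -5 + (-16)·τ' = +1.62742; +1.62742 ∉ [0.6, 1.6) → out
#2 (9,18): internal coord 9 + (18)·τ' = +1.54416; +1.54416 ∈ [0.6, 1.6) → IN Λ
#3 (-1,-7): internal coord -1 + (-7)·τ' = +1.89949; +1.89949 ∉ [0.6, 1.6) → out
#4 (4,8): internal coord 4 + (8)·τ' = +0.68629; +0.68629 ∈ [0.6, 1.6) → IN Λ
#5 (-3,-11): internal coord -3 + (-11)·τ' = +1.55635; +1.55635 ∈ [0.6, 1.6) → IN Λ

2, 4, 5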